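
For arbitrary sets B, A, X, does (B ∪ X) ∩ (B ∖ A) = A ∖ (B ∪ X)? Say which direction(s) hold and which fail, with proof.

Neither inclusion holds.

(⊆) This inclusion fails. Take B = {1}, A = ∅, X = ∅; then 1 ∈ (B ∪ X) ∩ (B ∖ A) but 1 ∉ A ∖ (B ∪ X).

(⊇) This inclusion fails. Take B = ∅, A = {1}, X = ∅; then 1 ∈ A ∖ (B ∪ X) but 1 ∉ (B ∪ X) ∩ (B ∖ A).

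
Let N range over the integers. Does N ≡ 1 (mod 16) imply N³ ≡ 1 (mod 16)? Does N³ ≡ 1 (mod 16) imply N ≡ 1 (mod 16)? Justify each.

(→) Suppose N ≡ 1 (mod 16). Write N = 16j + 1. Then (16j + 1)³ = 4096j³ + 768j² + 48j + 1 = 16(256j³ + 48j² + 3j) + 1, so N³ ≡ 1 (mod 16).

(←) Conversely, suppose N³ ≡ 1 (mod 16). The only residue r in {0, …, 15} with r³ ≡ 1 (mod 16) is r = 1, so N ≡ 1 (mod 16).

Equivalent; both directions hold.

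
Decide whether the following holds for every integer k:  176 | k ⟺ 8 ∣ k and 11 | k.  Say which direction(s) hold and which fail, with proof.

The forward direction holds; the converse fails.

Forward direction. If 176 ∣ k, write k = 176q. Since 176 = 22·8, k = 8·(22q), so 8 ∣ k; and since 176 = 16·11, k = 11·(16q), so 11 ∣ k.

Converse. This fails: take k = 88. Both 8 ∣ 88 and 11 ∣ 88, yet 88 is not a multiple of 176 (since 88 = 0·176 + 88), so 176 ∤ 88.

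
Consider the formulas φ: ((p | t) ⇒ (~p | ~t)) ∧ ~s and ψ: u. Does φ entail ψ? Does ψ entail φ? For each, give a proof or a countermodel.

(⇒) This fails. Under s = F, p = F, u = F, t = F, the left side is true but the right side is false.

(⇐) This fails. Under s = T, p = F, u = T, t = F, the left side is false but the right side is true.

Both directions fail.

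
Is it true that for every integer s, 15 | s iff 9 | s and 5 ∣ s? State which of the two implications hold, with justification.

(⟹) This fails: take s = 15. Certainly 15 ∣ 15, but 9 ∤ 15.

(⟸) Suppose 9 ∣ s and 5 ∣ s. Any common multiple of 9 and 5 is a multiple of their lcm; here gcd(9, 5) = 1, so lcm(9, 5) = 9·5 = 45, so 45 ∣ s. Since 15 ∣ 45, it follows that 15 ∣ s.

Not equivalent: only (⇐) holds.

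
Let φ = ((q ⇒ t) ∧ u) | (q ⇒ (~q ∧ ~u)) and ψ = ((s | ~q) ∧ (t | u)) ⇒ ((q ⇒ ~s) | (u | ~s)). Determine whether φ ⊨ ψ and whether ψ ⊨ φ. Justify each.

Forward direction. Assume the antecedent. If q is true, the antecedent forces (s = F, t = T, u = T, q = T) or (s = T, t = T, u = T, q = T), and the consequent holds there. If q is false, the consequent reduces to true regardless of the other variables. Either way the consequent holds.

Converse. This fails. Under s = F, t = F, u = F, q = T, the left side is false but the right side is true.

Not equivalent: only (⇒) holds.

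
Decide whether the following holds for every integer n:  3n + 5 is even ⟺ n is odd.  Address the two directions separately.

Both implications hold.

(⟸) Suppose n is odd; write n = 2j + 1. Then 3n + 5 = 3·(2j + 1) + 5 = 2·3j + 8, which is even.

(⟹) Suppose 3n + 5 is even. Since 3 is odd, 3n and n have the same parity, so 3n + 5 ≡ n + 5 (mod 2). As 5 is odd, 3n + 5 is even exactly when n is odd. Thus n is odd.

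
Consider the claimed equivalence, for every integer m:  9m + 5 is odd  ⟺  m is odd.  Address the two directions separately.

Both directions fail.

(⟹) This fails: m = 6 gives 9m + 5 = 59, which is odd, but 6 is even, not odd.

(⟸) This also fails: m = 5 is odd, but 9m + 5 = 50 is even, not odd.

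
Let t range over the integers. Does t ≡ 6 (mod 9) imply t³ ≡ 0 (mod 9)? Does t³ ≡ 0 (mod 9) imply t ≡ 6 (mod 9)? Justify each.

(⟸) This fails: take t = 0. Then 0³ = 0 ≡ 0 (mod 9), yet 0 ≡ 0 (mod 9), not 6.

(⟹) Suppose t ≡ 6 (mod 9). Write t = 9j + 6. Then (9j + 6)³ = 729j³ + 1458j² + 972j + 216 = 9(81j³ + 162j² + 108j + 24) + 0, so t³ ≡ 0 (mod 9).

The forward direction holds; the converse fails.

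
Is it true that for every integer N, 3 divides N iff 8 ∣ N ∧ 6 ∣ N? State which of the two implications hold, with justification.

(⇒) fails; (⇐) holds.

[⇒] This fails: take N = 3. Certainly 3 ∣ 3, but 8 ∤ 3.

[⇐] Suppose 8 ∣ N and 6 ∣ N. Any common multiple of 8 and 6 is a multiple of their lcm; here lcm(8, 6) = 8·6/gcd(8, 6) = 48/2 = 24, so 24 ∣ N. Since 3 ∣ 24, it follows that 3 ∣ N.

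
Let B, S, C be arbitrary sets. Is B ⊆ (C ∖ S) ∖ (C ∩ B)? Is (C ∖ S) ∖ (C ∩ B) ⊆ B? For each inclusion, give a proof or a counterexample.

Both inclusions fail.

(⊆) This inclusion fails. Take B = {1}, S = ∅, C = ∅; then 1 ∈ B but 1 ∉ (C ∖ S) ∖ (C ∩ B).

(⊇) This inclusion fails. Take B = ∅, S = ∅, C = {1}; then 1 ∈ (C ∖ S) ∖ (C ∩ B) but 1 ∉ B.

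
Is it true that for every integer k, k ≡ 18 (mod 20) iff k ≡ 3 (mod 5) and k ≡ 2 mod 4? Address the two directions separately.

Both directions hold.

(→) Suppose k ≡ 18 (mod 20); write k = 20j + 18. Since 5 ∣ 20, reducing mod 5 gives k ≡ 18 ≡ 3 (mod 5); since 4 ∣ 20, reducing mod 4 gives k ≡ 18 ≡ 2 (mod 4).

(←) Conversely, if k ≡ 3 (mod 5) and k ≡ 2 (mod 4), then by the Chinese remainder theorem k ≡ 18 (mod 20). This is exactly k ≡ 18 (mod 20).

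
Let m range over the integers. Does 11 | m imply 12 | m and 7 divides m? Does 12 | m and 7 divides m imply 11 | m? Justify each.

Neither implication holds.

(→) This fails: take m = 11. Certainly 11 ∣ 11, but 12 ∤ 11.

(←) This fails: take m = 84. Both 12 ∣ 84 and 7 ∣ 84, yet 84 is not a multiple of 11 (since 84 = 7·11 + 7), so 11 ∤ 84.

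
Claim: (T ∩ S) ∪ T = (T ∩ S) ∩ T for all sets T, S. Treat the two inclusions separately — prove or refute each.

(⟹) This inclusion fails. Take T = {1}, S = ∅; then 1 ∈ (T ∩ S) ∪ T but 1 ∉ (T ∩ S) ∩ T.

(⟸) Let x ∈ (T ∩ S) ∩ T. Then x ∈ T ∩ S, from which x ∈ (T ∩ S) ∪ T.

The sets are not equal: only the reverse inclusion holds.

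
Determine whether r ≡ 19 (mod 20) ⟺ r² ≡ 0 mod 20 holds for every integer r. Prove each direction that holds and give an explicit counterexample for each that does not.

(⇒) fails and (⇐) fails.

Forward direction. This fails: take r = 19. Then 19 ≡ 19 (mod 20), but 19² = 361 ≡ 1 (mod 20), not 0.

Converse. This fails: take r = 0. Then 0² = 0 ≡ 0 (mod 20), yet 0 ≡ 0 (mod 20), not 19.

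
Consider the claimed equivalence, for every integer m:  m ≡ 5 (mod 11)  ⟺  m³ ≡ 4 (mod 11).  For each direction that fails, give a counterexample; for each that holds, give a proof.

(←) For the converse, argue contrapositively. If m ≢ 5 (mod 11), then m is congruent to one of 0, 1, 2, 3, 4, 6, 7, 8, 9, 10 modulo 11, and these give m³ ≡ 0, 1, 8, 5, 9, 7, 2, 6, 3, 10 respectively — never 4.

(→) Suppose m ≡ 5 (mod 11). Write m = 11j + 5. Then (11j + 5)³ = 1331j³ + 1815j² + 825j + 125 = 11(121j³ + 165j² + 75j + 11) + 4, so m³ ≡ 4 (mod 11).

Equivalent; both directions hold.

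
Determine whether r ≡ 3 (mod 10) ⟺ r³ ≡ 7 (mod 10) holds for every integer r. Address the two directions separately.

Forward direction. Suppose r ≡ 3 (mod 10). Write r = 10j + 3. Then (10j + 3)³ = 1000j³ + 900j² + 270j + 27 = 10(100j³ + 90j² + 27j + 2) + 7, so r³ ≡ 7 (mod 10).

Converse. For the converse, argue contrapositively. If r ≢ 3 (mod 10), then r is congruent to one of 0, 1, 2, 4, 5, 6, 7, 8, 9 modulo 10, and these give r³ ≡ 0, 1, 8, 4, 5, 6, 3, 2, 9 respectively — never 7.

Both directions hold.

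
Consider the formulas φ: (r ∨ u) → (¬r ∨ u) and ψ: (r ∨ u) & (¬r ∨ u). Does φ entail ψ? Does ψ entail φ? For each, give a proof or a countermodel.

(⇒) This fails. Under r = F, u = F, the left side is true but the right side is false.

(⇐) Assume the antecedent. If r is true, the antecedent forces (r = T, u = T), and (r ∨ u) → (¬r ∨ u) holds there. If r is false, (r ∨ u) → (¬r ∨ u) reduces to true regardless of the other variables. Either way (r ∨ u) → (¬r ∨ u) holds.

The forward direction fails; the converse holds.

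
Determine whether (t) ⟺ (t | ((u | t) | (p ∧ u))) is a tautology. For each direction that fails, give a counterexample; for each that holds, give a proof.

[⇒] Assume the antecedent. If t is true, t | ((u | t) | (p ∧ u)) reduces to true regardless of the other variables. If t is false, the antecedent cannot hold. Either way t | ((u | t) | (p ∧ u)) holds.

[⇐] This fails. Under t = F, u = T, p = F, the left side is false but the right side is true.

(⇒) holds; (⇐) fails.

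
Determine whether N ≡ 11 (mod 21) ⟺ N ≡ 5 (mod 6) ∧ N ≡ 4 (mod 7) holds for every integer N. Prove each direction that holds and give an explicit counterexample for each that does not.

(⟸) If N ≡ 5 (mod 6) and N ≡ 4 (mod 7), then by the Chinese remainder theorem N ≡ 11 (mod 42). Since 11 ≡ 11 (mod 21) and 21 ∣ 42, we get N ≡ 11 (mod 21).

(⟹) This fails: N = 32 gives 32 ≡ 11 (mod 21) but 32 ≡ 2 (mod 6), so the conjunction on the right does not hold.

The forward direction fails; the converse holds.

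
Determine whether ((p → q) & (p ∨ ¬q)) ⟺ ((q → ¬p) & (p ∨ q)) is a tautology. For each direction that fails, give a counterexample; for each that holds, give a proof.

Both directions fail.

Forward direction. This fails. Under q = F, p = F, the left side is true but the right side is false.

Converse. This fails. Under q = T, p = F, the left side is false but the right side is true.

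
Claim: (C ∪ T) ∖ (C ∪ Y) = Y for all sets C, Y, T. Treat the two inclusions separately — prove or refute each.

Forward inclusion. This inclusion fails. Take C = ∅, Y = ∅, T = {1}; then 1 ∈ (C ∪ T) ∖ (C ∪ Y) but 1 ∉ Y.

Reverse inclusion. This inclusion fails. Take C = ∅, Y = {1}, T = ∅; then 1 ∈ Y but 1 ∉ (C ∪ T) ∖ (C ∪ Y).

(⊆) fails and (⊇) fails.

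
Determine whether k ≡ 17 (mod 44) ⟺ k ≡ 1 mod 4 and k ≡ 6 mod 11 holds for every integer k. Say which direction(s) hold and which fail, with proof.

(⟸) If k ≡ 1 (mod 4) and k ≡ 6 (mod 11), then by the Chinese remainder theorem k ≡ 17 (mod 44). This is exactly k ≡ 17 (mod 44).

(⟹) Suppose k ≡ 17 (mod 44); write k = 44j + 17. Since 4 ∣ 44, reducing mod 4 gives k ≡ 17 ≡ 1 (mod 4); since 11 ∣ 44, reducing mod 11 gives k ≡ 17 ≡ 6 (mod 11).

The biconditional holds.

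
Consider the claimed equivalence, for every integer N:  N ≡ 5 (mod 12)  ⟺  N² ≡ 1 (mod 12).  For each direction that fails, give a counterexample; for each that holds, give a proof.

Not equivalent: only (⇒) holds.

[⇒] Suppose N ≡ 5 (mod 12). Write N = 12j + 5. Then (12j + 5)² = 144j² + 120j + 25 = 12(12j² + 10j + 2) + 1, so N² ≡ 1 (mod 12).

[⇐] This fails: take N = 1. Then 1² = 1 ≡ 1 (mod 12), yet 1 ≡ 1 (mod 12), not 5.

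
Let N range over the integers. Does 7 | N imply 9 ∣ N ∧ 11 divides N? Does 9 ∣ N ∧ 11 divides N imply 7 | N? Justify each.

Neither direction holds.

(⇒) This fails: take N = 7. Certainly 7 ∣ 7, but 9 ∤ 7.

(⇐) This fails: take N = 99. Both 9 ∣ 99 and 11 ∣ 99, yet 99 is not a multiple of 7 (since 99 = 14·7 + 1), so 7 ∤ 99.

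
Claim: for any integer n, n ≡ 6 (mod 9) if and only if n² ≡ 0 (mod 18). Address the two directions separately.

(⟹) This fails: take n = 15. Then 15 ≡ 6 (mod 9), but 15² = 225 ≡ 9 (mod 18), not 0.

(⟸) This fails: take n = 0. Then 0² = 0 ≡ 0 (mod 18), yet 0 ≡ 0 (mod 9), not 6.

Both directions fail.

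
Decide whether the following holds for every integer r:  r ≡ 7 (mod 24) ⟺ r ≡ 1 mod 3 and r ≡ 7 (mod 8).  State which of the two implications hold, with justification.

[⇒] Suppose r ≡ 7 (mod 24); write r = 24j + 7. Since 3 ∣ 24, reducing mod 3 gives r ≡ 7 ≡ 1 (mod 3); since 8 ∣ 24, reducing mod 8 gives r ≡ 7 (mod 8).

[⇐] Conversely, if r ≡ 1 (mod 3) and r ≡ 7 (mod 8), then by the Chinese remainder theorem r ≡ 7 (mod 24). This is exactly r ≡ 7 (mod 24).

Both implications hold.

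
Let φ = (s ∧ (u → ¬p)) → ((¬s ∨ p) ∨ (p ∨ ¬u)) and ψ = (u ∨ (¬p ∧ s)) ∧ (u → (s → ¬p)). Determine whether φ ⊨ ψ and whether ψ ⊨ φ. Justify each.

(⟹) This fails. Under s = F, p = F, u = F, the left side is true but the right side is false.

(⟸) This fails. Under s = T, p = F, u = T, the left side is false but the right side is true.

Both directions fail.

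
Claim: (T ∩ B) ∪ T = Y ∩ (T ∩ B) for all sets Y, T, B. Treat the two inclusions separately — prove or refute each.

(⟹) This inclusion fails. Take Y = ∅, T = {1}, B = ∅; then 1 ∈ (T ∩ B) ∪ T but 1 ∉ Y ∩ (T ∩ B).

(⟸) Let x ∈ Y ∩ (T ∩ B). Then x ∈ Y ∩ T ∩ B, from which x ∈ (T ∩ B) ∪ T.

The sets are not equal: only the reverse inclusion holds.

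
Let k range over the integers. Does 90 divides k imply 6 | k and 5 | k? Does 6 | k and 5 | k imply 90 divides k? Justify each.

The forward direction holds; the converse fails.

(⟹) If 90 ∣ k, write k = 90q. Since 90 = 15·6, k = 6·(15q), so 6 ∣ k; and since 90 = 18·5, k = 5·(18q), so 5 ∣ k.

(⟸) This fails: take k = 30. Both 6 ∣ 30 and 5 ∣ 30, yet 30 is not a multiple of 90 (since 30 = 0·90 + 30), so 90 ∤ 30.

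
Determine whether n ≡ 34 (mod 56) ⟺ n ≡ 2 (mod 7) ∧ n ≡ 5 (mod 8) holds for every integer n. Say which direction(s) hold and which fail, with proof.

Neither direction holds.

(⟹) This fails: n = 34 gives 34 ≡ 34 (mod 56) but 34 ≡ 6 (mod 7), so the conjunction on the right does not hold.

(⟸) This fails: n = 37 satisfies both congruences on the right (37 ≡ 2 mod 7 and 37 ≡ 5 mod 8) yet 37 ≡ 37 (mod 56), not 34.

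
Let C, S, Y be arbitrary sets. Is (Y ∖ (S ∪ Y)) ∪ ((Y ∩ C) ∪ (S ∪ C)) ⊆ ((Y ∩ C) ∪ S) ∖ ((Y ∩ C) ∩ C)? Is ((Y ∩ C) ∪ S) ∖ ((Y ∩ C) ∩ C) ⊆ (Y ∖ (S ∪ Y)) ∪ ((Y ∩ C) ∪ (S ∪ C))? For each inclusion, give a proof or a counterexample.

(⊆) fails; (⊇) holds.

(⊆) This inclusion fails. Take C = {1}, S = ∅, Y = ∅; then 1 ∈ (Y ∖ (S ∪ Y)) ∪ ((Y ∩ C) ∪ (S ∪ C)) but 1 ∉ ((Y ∩ C) ∪ S) ∖ ((Y ∩ C) ∩ C).

(⊇) Let x ∈ ((Y ∩ C) ∪ S) ∖ ((Y ∩ C) ∩ C). Then either x ∈ S and x ∉ C, Y; or x ∈ C ∩ S and x ∉ Y; or x ∈ S ∩ Y and x ∉ C. In each case x ∈ (Y ∖ (S ∪ Y)) ∪ ((Y ∩ C) ∪ (S ∪ C)), so ((Y ∩ C) ∪ S) ∖ ((Y ∩ C) ∩ C) ⊆ (Y ∖ (S ∪ Y)) ∪ ((Y ∩ C) ∪ (S ∪ C)).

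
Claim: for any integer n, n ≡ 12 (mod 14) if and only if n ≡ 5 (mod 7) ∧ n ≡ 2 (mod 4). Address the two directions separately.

(←) If n ≡ 5 (mod 7) and n ≡ 2 (mod 4), then by the Chinese remainder theorem n ≡ 26 (mod 28). Since 26 ≡ 12 (mod 14) and 14 ∣ 28, we get n ≡ 12 (mod 14).

(→) This fails: n = 12 gives 12 ≡ 12 (mod 14) but 12 ≡ 0 (mod 4), so the conjunction on the right does not hold.

Only the reverse direction holds.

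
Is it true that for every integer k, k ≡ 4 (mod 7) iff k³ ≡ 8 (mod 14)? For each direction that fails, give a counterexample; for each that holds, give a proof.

Neither implication holds.

(→) This fails: take k = 11. Then 11 ≡ 4 (mod 7), but 11³ = 1331 ≡ 1 (mod 14), not 8.

(←) This fails: take k = 2. Then 2³ = 8 ≡ 8 (mod 14), yet 2 ≡ 2 (mod 7), not 4.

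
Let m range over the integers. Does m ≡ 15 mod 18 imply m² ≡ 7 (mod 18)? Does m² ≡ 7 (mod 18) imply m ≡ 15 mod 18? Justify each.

(⟹) This fails: take m = 15. Then 15 ≡ 15 (mod 18), but 15² = 225 ≡ 9 (mod 18), not 7.

(⟸) This fails: take m = 5. Then 5² = 25 ≡ 7 (mod 18), yet 5 ≡ 5 (mod 18), not 15.

Neither direction holds.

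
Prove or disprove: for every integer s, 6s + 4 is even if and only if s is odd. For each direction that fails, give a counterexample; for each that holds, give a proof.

(⇒) This fails: take s = 2. Then 6s + 4 = 16, which is even, yet s = 2 is even, not odd.

(⇐) Suppose s is odd. Since 6 is even, 6s is even for every s, so 6s + 4 has the same parity as 4, which is even. Hence 6s + 4 is even.

(⇒) fails; (⇐) holds.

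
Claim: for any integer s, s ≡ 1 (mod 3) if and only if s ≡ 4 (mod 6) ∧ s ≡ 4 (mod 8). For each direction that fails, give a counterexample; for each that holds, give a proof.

Converse. If s ≡ 4 (mod 6) and s ≡ 4 (mod 8), then by the Chinese remainder theorem s ≡ 4 (mod 24). Since 4 ≡ 1 (mod 3) and 3 ∣ 24, we get s ≡ 1 (mod 3).

Forward direction. This fails: s = 1 gives 1 ≡ 1 (mod 3) but 1 ≡ 1 (mod 6), so the conjunction on the right does not hold.

Only the converse holds.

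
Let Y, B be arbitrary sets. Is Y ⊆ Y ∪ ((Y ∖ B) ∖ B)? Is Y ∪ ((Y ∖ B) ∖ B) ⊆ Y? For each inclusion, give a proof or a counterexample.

(⟹) Let x ∈ Y. Then either x ∈ Y and x ∉ B; or x ∈ Y ∩ B. In each case x ∈ Y ∪ ((Y ∖ B) ∖ B), so Y ⊆ Y ∪ ((Y ∖ B) ∖ B).

(⟸) Let x ∈ Y ∪ ((Y ∖ B) ∖ B). Then either x ∈ Y and x ∉ B; or x ∈ Y ∩ B. In each case x ∈ Y, so Y ∪ ((Y ∖ B) ∖ B) ⊆ Y.

Both inclusions hold; the sets are equal.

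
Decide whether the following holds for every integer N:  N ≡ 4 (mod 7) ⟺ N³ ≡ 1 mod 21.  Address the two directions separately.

Both directions fail.

[⇒] This fails: take N = 11. Then 11 ≡ 4 (mod 7), but 11³ = 1331 ≡ 8 (mod 21), not 1.

[⇐] This fails: take N = 1. Then 1³ = 1 ≡ 1 (mod 21), yet 1 ≡ 1 (mod 7), not 4.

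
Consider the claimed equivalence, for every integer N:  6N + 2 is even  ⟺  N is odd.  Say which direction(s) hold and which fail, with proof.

The forward direction fails; the converse holds.

[⇐] Suppose N is odd. Since 6 is even, 6N is even for every N, so 6N + 2 has the same parity as 2, which is even. Hence 6N + 2 is even.

[⇒] This fails: take N = 0. Then 6N + 2 = 2, which is even, yet N = 0 is even, not odd.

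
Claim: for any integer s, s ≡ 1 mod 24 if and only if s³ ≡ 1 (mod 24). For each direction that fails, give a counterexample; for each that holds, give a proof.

(⇒) Suppose s ≡ 1 mod 24. Write s = 24j + 1. Then (24j + 1)³ = 13824j³ + 1728j² + 72j + 1 = 24(576j³ + 72j² + 3j) + 1, so s³ ≡ 1 (mod 24).

(⇐) Conversely, suppose s³ ≡ 1 (mod 24). The only residue r in {0, …, 23} with r³ ≡ 1 (mod 24) is r = 1, so s ≡ 1 (mod 24).

Both implications hold.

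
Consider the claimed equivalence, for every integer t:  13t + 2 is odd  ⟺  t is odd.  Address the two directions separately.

(⟹) Suppose 13t + 2 is odd. Since 13 is odd, 13t and t have the same parity, so 13t + 2 ≡ t + 2 (mod 2). As 2 is even, 13t + 2 is odd exactly when t is odd. Thus t is odd.

(⟸) Conversely, suppose t is odd; write t = 2j + 1. Then 13t + 2 = 13·(2j + 1) + 2 = 2·13j + 15, which is odd.

Both implications hold.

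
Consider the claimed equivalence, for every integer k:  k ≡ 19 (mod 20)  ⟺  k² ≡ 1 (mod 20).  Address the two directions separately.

Only the forward implication holds.

(⇒) Suppose k ≡ 19 (mod 20). Write k = 20j + 19. Then (20j + 19)² = 400j² + 760j + 361 = 20(20j² + 38j + 18) + 1, so k² ≡ 1 (mod 20).

(⇐) This fails: take k = 1. Then 1² = 1 ≡ 1 (mod 20), yet 1 ≡ 1 (mod 20), not 19.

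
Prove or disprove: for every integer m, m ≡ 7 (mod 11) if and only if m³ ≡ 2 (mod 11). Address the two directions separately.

(⇒) Suppose m ≡ 7 (mod 11). Write m = 11j + 7. Then (11j + 7)³ = 1331j³ + 2541j² + 1617j + 343 = 11(121j³ + 231j² + 147j + 31) + 2, so m³ ≡ 2 (mod 11).

(⇐) For the converse, argue contrapositively. If m ≢ 7 (mod 11), then m is congruent to one of 0, 1, 2, 3, 4, 5, 6, 8, 9, 10 modulo 11, and these give m³ ≡ 0, 1, 8, 5, 9, 4, 7, 6, 3, 10 respectively — never 2.

The biconditional holds.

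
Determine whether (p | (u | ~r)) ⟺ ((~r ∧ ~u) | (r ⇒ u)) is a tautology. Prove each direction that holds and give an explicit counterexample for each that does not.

(⇒) This fails. Under p = T, u = F, r = T, the left side is true but the right side is false.

(⇐) Assume the antecedent. If u is true, p | (u | ~r) reduces to true regardless of the other variables. If u is false, the antecedent forces (p = F, u = F, r = F) or (p = T, u = F, r = F), and p | (u | ~r) holds there. Either way p | (u | ~r) holds.

The forward direction fails; the converse holds.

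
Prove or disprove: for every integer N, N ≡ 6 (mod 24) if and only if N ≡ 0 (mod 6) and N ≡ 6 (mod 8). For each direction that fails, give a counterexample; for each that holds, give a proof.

The biconditional holds.

(⇒) Suppose N ≡ 6 (mod 24); write N = 24j + 6. Since 6 ∣ 24, reducing mod 6 gives N ≡ 6 ≡ 0 (mod 6); since 8 ∣ 24, reducing mod 8 gives N ≡ 6 (mod 8).

(⇐) Conversely, if N ≡ 0 (mod 6) and N ≡ 6 (mod 8), then by the Chinese remainder theorem N ≡ 6 (mod 24). This is exactly N ≡ 6 (mod 24).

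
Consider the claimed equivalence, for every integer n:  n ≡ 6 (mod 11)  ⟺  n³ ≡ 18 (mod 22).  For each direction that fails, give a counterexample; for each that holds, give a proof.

(⇒) This fails: take n = 17. Then 17 ≡ 6 (mod 11), but 17³ = 4913 ≡ 7 (mod 22), not 18.

(⇐) Conversely, the residues r modulo 22 with r³ ≡ 18 (mod 22) are exactly {6}, and each is ≡ 6 (mod 11).

The forward direction fails; the converse holds.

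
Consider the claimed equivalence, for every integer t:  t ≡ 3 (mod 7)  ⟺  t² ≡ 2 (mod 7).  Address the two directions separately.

Not equivalent: only (⇒) holds.

[⇒] Suppose t ≡ 3 (mod 7). Write t = 7j + 3. Then (7j + 3)² = 49j² + 42j + 9 = 7(7j² + 6j + 1) + 2, so t² ≡ 2 (mod 7).

[⇐] This fails: take t = 4. Then 4² = 16 ≡ 2 (mod 7), yet 4 ≡ 4 (mod 7), not 3.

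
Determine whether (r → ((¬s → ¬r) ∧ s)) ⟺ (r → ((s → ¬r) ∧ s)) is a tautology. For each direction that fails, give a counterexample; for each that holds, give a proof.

(⟹) This fails. Under r = T, s = T, the left side is true but the right side is false.

(⟸) Assume the antecedent. If r is true, the antecedent cannot hold. If r is false, r → ((¬s → ¬r) ∧ s) reduces to true regardless of the other variables. Either way r → ((¬s → ¬r) ∧ s) holds.

Only the reverse direction holds.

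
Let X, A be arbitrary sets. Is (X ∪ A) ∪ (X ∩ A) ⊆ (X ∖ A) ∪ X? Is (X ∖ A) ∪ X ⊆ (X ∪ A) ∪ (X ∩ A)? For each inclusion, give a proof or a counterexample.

(⊆) fails; (⊇) holds.

(⊆) This inclusion fails. Take X = ∅, A = {1}; then 1 ∈ (X ∪ A) ∪ (X ∩ A) but 1 ∉ (X ∖ A) ∪ X.

(⊇) Let x ∈ (X ∖ A) ∪ X. Then either x ∈ X and x ∉ A; or x ∈ X ∩ A. In each case x ∈ (X ∪ A) ∪ (X ∩ A), so (X ∖ A) ∪ X ⊆ (X ∪ A) ∪ (X ∩ A).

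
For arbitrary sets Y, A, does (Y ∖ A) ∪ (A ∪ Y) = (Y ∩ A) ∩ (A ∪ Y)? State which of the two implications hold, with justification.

Only the reverse inclusion holds.

(⟹) This inclusion fails. Take Y = {1}, A = ∅; then 1 ∈ (Y ∖ A) ∪ (A ∪ Y) but 1 ∉ (Y ∩ A) ∩ (A ∪ Y).

(⟸) Let x ∈ (Y ∩ A) ∩ (A ∪ Y). Then x ∈ Y ∩ A, from which x ∈ (Y ∖ A) ∪ (A ∪ Y).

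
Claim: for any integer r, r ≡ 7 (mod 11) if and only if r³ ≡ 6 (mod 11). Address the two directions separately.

(⇒) fails and (⇐) fails.

[⇒] This fails: take r = 7. Then 7 ≡ 7 (mod 11), but 7³ = 343 ≡ 2 (mod 11), not 6.

[⇐] This fails: take r = 8. Then 8³ = 512 ≡ 6 (mod 11), yet 8 ≡ 8 (mod 11), not 7.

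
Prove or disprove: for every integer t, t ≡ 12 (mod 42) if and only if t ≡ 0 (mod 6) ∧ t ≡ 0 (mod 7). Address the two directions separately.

(⇒) fails and (⇐) fails.

(→) This fails: t = 12 gives 12 ≡ 12 (mod 42) but 12 ≡ 5 (mod 7), so the conjunction on the right does not hold.

(←) This fails: t = 0 satisfies both congruences on the right (0 ≡ 0 mod 6 and 0 ≡ 0 mod 7) yet 0 ≡ 0 (mod 42), not 12.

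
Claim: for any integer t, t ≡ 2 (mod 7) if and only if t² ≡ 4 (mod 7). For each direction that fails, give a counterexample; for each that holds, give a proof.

[⇐] This fails: take t = 5. Then 5² = 25 ≡ 4 (mod 7), yet 5 ≡ 5 (mod 7), not 2.

[⇒] Suppose t ≡ 2 (mod 7). Write t = 7j + 2. Then (7j + 2)² = 49j² + 28j + 4 = 7(7j² + 4j) + 4, so t² ≡ 4 (mod 7).

(⇒) holds; (⇐) fails.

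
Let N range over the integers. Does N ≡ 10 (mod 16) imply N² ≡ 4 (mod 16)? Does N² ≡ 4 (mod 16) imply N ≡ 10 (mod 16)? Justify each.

The forward direction holds; the converse fails.

(→) Suppose N ≡ 10 (mod 16). Write N = 16j + 10. Then (16j + 10)² = 256j² + 320j + 100 = 16(16j² + 20j + 6) + 4, so N² ≡ 4 (mod 16).

(←) This fails: take N = 2. Then 2² = 4 ≡ 4 (mod 16), yet 2 ≡ 2 (mod 16), not 10.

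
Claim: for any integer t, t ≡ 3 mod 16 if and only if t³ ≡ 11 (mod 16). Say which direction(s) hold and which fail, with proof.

The biconditional holds.

(⟹) Suppose t ≡ 3 mod 16. Write t = 16j + 3. Then (16j + 3)³ = 4096j³ + 2304j² + 432j + 27 = 16(256j³ + 144j² + 27j + 1) + 11, so t³ ≡ 11 (mod 16).

(⟸) Conversely, suppose t³ ≡ 11 (mod 16). The only residue r in {0, …, 15} with r³ ≡ 11 (mod 16) is r = 3, so t ≡ 3 (mod 16).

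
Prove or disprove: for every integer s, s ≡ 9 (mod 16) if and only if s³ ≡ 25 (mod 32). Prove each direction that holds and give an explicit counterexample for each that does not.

(⇐) The residues r modulo 32 with r³ ≡ 25 (mod 32) are exactly {9}, and each is ≡ 9 (mod 16).

(⇒) This fails: take s = 25. Then 25 ≡ 9 (mod 16), but 25³ = 15625 ≡ 9 (mod 32), not 25.

The forward direction fails; the converse holds.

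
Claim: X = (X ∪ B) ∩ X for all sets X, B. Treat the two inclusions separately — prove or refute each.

The two sets are equal.

(⊆) Let x ∈ X. Then either x ∈ X and x ∉ B; or x ∈ X ∩ B. In each case x ∈ (X ∪ B) ∩ X, so X ⊆ (X ∪ B) ∩ X.

(⊇) Let x ∈ (X ∪ B) ∩ X. Then either x ∈ X and x ∉ B; or x ∈ X ∩ B. In each case x ∈ X, so (X ∪ B) ∩ X ⊆ X.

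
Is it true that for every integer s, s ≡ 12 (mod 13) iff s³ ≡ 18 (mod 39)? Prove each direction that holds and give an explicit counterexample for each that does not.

(⟹) This fails: take s = 12. Then 12 ≡ 12 (mod 13), but 12³ = 1728 ≡ 12 (mod 39), not 18.

(⟸) This fails: take s = 21. Then 21³ = 9261 ≡ 18 (mod 39), yet 21 ≡ 8 (mod 13), not 12.

(⇒) fails and (⇐) fails.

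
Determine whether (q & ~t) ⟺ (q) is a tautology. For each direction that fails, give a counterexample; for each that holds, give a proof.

The forward direction holds; the converse fails.

(⟹) Assume the antecedent. If t is true, the antecedent cannot hold. If t is false, the antecedent forces (t = F, q = T), and q holds there. Either way q holds.

(⟸) This fails. Under t = T, q = T, the left side is false but the right side is true.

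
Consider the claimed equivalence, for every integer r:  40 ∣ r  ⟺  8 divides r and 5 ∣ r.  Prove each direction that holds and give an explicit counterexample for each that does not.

Both directions hold.

[⇒] If 40 ∣ r, write r = 40q. Since 40 = 5·8, r = 8·(5q), so 8 ∣ r; and since 40 = 8·5, r = 5·(8q), so 5 ∣ r.

[⇐] Suppose 8 ∣ r and 5 ∣ r. Any common multiple of 8 and 5 is a multiple of their lcm; here gcd(8, 5) = 1, so lcm(8, 5) = 8·5 = 40, so 40 ∣ r.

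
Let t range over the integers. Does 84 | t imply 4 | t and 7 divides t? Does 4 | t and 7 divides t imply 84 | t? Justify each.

Not equivalent: only (⇒) holds.

(⟸) This fails: take t = 28. Both 4 ∣ 28 and 7 ∣ 28, yet 28 is not a multiple of 84 (since 28 = 0·84 + 28), so 84 ∤ 28.

(⟹) If 84 ∣ t, write t = 84q. Since 84 = 21·4, t = 4·(21q), so 4 ∣ t; and since 84 = 12·7, t = 7·(12q), so 7 ∣ t.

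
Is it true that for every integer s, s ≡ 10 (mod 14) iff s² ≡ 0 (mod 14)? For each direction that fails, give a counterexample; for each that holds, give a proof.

Both directions fail.

(⟹) This fails: take s = 10. Then 10 ≡ 10 (mod 14), but 10² = 100 ≡ 2 (mod 14), not 0.

(⟸) This fails: take s = 0. Then 0² = 0 ≡ 0 (mod 14), yet 0 ≡ 0 (mod 14), not 10.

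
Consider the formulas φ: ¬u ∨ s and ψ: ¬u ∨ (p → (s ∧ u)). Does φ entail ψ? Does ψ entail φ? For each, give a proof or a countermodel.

The forward direction holds; the converse fails.

[⇒] Assume the antecedent. If u is true, the antecedent forces (p = F, u = T, s = T) or (p = T, u = T, s = T), and ¬u ∨ (p → (s ∧ u)) holds there. If u is false, ¬u ∨ (p → (s ∧ u)) reduces to true regardless of the other variables. Either way ¬u ∨ (p → (s ∧ u)) holds.

[⇐] This fails. Under p = F, u = T, s = F, the left side is false but the right side is true.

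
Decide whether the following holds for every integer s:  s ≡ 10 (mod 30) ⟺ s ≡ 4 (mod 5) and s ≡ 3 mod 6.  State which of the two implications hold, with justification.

Neither direction holds.

Forward direction. This fails: s = 10 gives 10 ≡ 10 (mod 30) but 10 ≡ 0 (mod 5), so the conjunction on the right does not hold.

Converse. This fails: s = 9 satisfies both congruences on the right (9 ≡ 4 mod 5 and 9 ≡ 3 mod 6) yet 9 ≡ 9 (mod 30), not 10.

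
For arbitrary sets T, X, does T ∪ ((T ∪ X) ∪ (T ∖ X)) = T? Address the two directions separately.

(⟹) This inclusion fails. Take T = ∅, X = {1}; then 1 ∈ T ∪ ((T ∪ X) ∪ (T ∖ X)) but 1 ∉ T.

(⟸) Let x ∈ T. Then either x ∈ T and x ∉ X; or x ∈ T ∩ X. In each case x ∈ T ∪ ((T ∪ X) ∪ (T ∖ X)), so T ⊆ T ∪ ((T ∪ X) ∪ (T ∖ X)).

Only the reverse inclusion holds.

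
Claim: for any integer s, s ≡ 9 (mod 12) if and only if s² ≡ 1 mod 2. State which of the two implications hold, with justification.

Converse. This fails: take s = 1. Then 1² = 1 ≡ 1 (mod 2), yet 1 ≡ 1 (mod 12), not 9.

Forward direction. Suppose s ≡ 9 (mod 12). Then s² ≡ 9² = 81 (mod 12), and since 2 ∣ 12, also s² ≡ 1 (mod 2).

(⇒) holds; (⇐) fails.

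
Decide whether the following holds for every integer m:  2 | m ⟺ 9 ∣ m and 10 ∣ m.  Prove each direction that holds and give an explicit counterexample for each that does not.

[⇒] This fails: take m = 2. Certainly 2 ∣ 2, but 9 ∤ 2.

[⇐] Suppose 9 ∣ m and 10 ∣ m. Any common multiple of 9 and 10 is a multiple of their lcm; here gcd(9, 10) = 1, so lcm(9, 10) = 9·10 = 90, so 90 ∣ m. Since 2 ∣ 90, it follows that 2 ∣ m.

Only the reverse direction holds.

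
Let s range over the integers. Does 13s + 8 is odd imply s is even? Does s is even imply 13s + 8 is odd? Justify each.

(⇒) fails and (⇐) fails.

(→) This fails: s = 5 gives 13s + 8 = 73, which is odd, but 5 is odd, not even.

(←) This also fails: s = 0 is even, but 13s + 8 = 8 is even, not odd.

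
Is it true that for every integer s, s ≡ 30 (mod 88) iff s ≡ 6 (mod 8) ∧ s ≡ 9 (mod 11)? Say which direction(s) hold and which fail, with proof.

Neither implication holds.

(→) This fails: s = 30 gives 30 ≡ 30 (mod 88) but 30 ≡ 8 (mod 11), so the conjunction on the right does not hold.

(←) This fails: s = 86 satisfies both congruences on the right (86 ≡ 6 mod 8 and 86 ≡ 9 mod 11) yet 86 ≡ 86 (mod 88), not 30.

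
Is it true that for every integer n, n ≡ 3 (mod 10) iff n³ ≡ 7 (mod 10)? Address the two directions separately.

Both directions hold.

(⇒) Suppose n ≡ 3 (mod 10). Write n = 10j + 3. Then (10j + 3)³ = 1000j³ + 900j² + 270j + 27 = 10(100j³ + 90j² + 27j + 2) + 7, so n³ ≡ 7 (mod 10).

(⇐) For the converse, argue contrapositively. If n ≢ 3 (mod 10), then n is congruent to one of 0, 1, 2, 4, 5, 6, 7, 8, 9 modulo 10, and these give n³ ≡ 0, 1, 8, 4, 5, 6, 3, 2, 9 respectively — never 7.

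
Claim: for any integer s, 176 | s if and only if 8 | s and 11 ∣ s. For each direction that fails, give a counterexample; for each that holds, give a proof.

Forward direction. If 176 ∣ s, write s = 176q. Since 176 = 22·8, s = 8·(22q), so 8 ∣ s; and since 176 = 16·11, s = 11·(16q), so 11 ∣ s.

Converse. This fails: take s = 88. Both 8 ∣ 88 and 11 ∣ 88, yet 88 is not a multiple of 176 (since 88 = 0·176 + 88), so 176 ∤ 88.

Only the forward implication holds.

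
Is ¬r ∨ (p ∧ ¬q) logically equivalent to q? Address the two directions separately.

Both directions fail.

Forward direction. This fails. Under p = F, r = F, q = F, the left side is true but the right side is false.

Converse. This fails. Under p = F, r = T, q = T, the left side is false but the right side is true.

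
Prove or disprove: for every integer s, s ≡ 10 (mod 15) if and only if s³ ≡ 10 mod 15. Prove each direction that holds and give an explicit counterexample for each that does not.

(⟹) Suppose s ≡ 10 (mod 15). Write s = 15j + 10. Then (15j + 10)³ = 3375j³ + 6750j² + 4500j + 1000 = 15(225j³ + 450j² + 300j + 66) + 10, so s³ ≡ 10 (mod 15).

(⟸) Conversely, suppose s³ ≡ 10 (mod 15). The only residue r in {0, …, 14} with r³ ≡ 10 (mod 15) is r = 10, so s ≡ 10 (mod 15).

Both directions hold; the statement is true.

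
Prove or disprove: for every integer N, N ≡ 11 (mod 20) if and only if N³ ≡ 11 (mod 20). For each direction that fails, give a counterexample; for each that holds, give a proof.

Forward direction. Suppose N ≡ 11 (mod 20). Write N = 20j + 11. Then (20j + 11)³ = 8000j³ + 13200j² + 7260j + 1331 = 20(400j³ + 660j² + 363j + 66) + 11, so N³ ≡ 11 (mod 20).

Converse. Suppose N³ ≡ 11 (mod 20). The only residue r in {0, …, 19} with r³ ≡ 11 (mod 20) is r = 11, so N ≡ 11 (mod 20).

The biconditional holds.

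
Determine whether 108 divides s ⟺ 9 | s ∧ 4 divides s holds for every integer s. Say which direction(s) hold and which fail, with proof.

(→) If 108 ∣ s, write s = 108q. Since 108 = 12·9, s = 9·(12q), so 9 ∣ s; and since 108 = 27·4, s = 4·(27q), so 4 ∣ s.

(←) This fails: take s = 36. Both 9 ∣ 36 and 4 ∣ 36, yet 36 is not a multiple of 108 (since 36 = 0·108 + 36), so 108 ∤ 36.

(⇒) holds; (⇐) fails.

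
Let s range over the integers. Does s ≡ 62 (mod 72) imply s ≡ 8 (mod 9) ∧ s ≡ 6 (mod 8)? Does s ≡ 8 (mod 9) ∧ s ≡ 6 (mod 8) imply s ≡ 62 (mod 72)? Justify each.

The biconditional holds.

(⟸) If s ≡ 8 (mod 9) and s ≡ 6 (mod 8), then by the Chinese remainder theorem s ≡ 62 (mod 72). This is exactly s ≡ 62 (mod 72).

(⟹) Suppose s ≡ 62 (mod 72); write s = 72j + 62. Since 9 ∣ 72, reducing mod 9 gives s ≡ 62 ≡ 8 (mod 9); since 8 ∣ 72, reducing mod 8 gives s ≡ 62 ≡ 6 (mod 8).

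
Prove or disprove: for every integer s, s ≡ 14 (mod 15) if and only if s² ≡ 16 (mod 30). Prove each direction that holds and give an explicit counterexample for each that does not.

[⇒] This fails: take s = 29. Then 29 ≡ 14 (mod 15), but 29² = 841 ≡ 1 (mod 30), not 16.

[⇐] This fails: take s = 4. Then 4² = 16 ≡ 16 (mod 30), yet 4 ≡ 4 (mod 15), not 14.

Both directions fail.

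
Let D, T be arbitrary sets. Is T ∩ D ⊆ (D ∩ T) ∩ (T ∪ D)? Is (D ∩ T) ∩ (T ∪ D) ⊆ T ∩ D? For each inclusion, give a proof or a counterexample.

Both inclusions hold.

Forward inclusion. Let x ∈ T ∩ D. Then x ∈ D ∩ T, from which x ∈ (D ∩ T) ∩ (T ∪ D).

Reverse inclusion. Let x ∈ (D ∩ T) ∩ (T ∪ D). Then x ∈ D ∩ T, from which x ∈ T ∩ D.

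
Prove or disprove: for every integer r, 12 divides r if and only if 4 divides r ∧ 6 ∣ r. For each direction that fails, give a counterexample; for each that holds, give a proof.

The biconditional holds.

[⇒] If 12 ∣ r, write r = 12q. Since 12 = 3·4, r = 4·(3q), so 4 ∣ r; and since 12 = 2·6, r = 6·(2q), so 6 ∣ r.

[⇐] Suppose 4 ∣ r and 6 ∣ r. Any common multiple of 4 and 6 is a multiple of their lcm; here lcm(4, 6) = 4·6/gcd(4, 6) = 24/2 = 12, so 12 ∣ r.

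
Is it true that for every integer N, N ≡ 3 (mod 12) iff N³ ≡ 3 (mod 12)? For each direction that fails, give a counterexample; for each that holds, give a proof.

(⇒) Suppose N ≡ 3 (mod 12). Write N = 12j + 3. Then (12j + 3)³ = 1728j³ + 1296j² + 324j + 27 = 12(144j³ + 108j² + 27j + 2) + 3, so N³ ≡ 3 (mod 12).

(⇐) Conversely, suppose N³ ≡ 3 (mod 12). The only residue r in {0, …, 11} with r³ ≡ 3 (mod 12) is r = 3, so N ≡ 3 (mod 12).

Both directions hold.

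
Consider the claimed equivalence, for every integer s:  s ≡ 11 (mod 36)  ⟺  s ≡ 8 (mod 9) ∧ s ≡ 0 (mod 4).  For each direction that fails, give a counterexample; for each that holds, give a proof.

Both directions fail.

(⇒) This fails: s = 11 gives 11 ≡ 11 (mod 36) but 11 ≡ 2 (mod 9), so the conjunction on the right does not hold.

(⇐) This fails: s = 8 satisfies both congruences on the right (8 ≡ 8 mod 9 and 8 ≡ 0 mod 4) yet 8 ≡ 8 (mod 36), not 11.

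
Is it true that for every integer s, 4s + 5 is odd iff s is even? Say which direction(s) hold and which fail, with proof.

(⟸) Suppose s is even. Since 4 is even, 4s is even for every s, so 4s + 5 has the same parity as 5, which is odd. Hence 4s + 5 is odd.

(⟹) This fails: take s = 5. Then 4s + 5 = 25, which is odd, yet s = 5 is odd, not even.

(⇒) fails; (⇐) holds.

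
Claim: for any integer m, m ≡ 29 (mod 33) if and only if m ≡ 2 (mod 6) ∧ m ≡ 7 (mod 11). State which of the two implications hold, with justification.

The forward direction fails; the converse holds.

(⇐) If m ≡ 2 (mod 6) and m ≡ 7 (mod 11), then by the Chinese remainder theorem m ≡ 62 (mod 66). Since 62 ≡ 29 (mod 33) and 33 ∣ 66, we get m ≡ 29 (mod 33).

(⇒) This fails: m = 29 gives 29 ≡ 29 (mod 33) but 29 ≡ 5 (mod 6), so the conjunction on the right does not hold.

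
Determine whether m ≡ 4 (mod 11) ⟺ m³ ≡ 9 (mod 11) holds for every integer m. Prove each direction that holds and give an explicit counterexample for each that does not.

Both implications hold.

(⟸) For the converse, argue contrapositively. If m ≢ 4 (mod 11), then m is congruent to one of 0, 1, 2, 3, 5, 6, 7, 8, 9, 10 modulo 11, and these give m³ ≡ 0, 1, 8, 5, 4, 7, 2, 6, 3, 10 respectively — never 9.

(⟹) Suppose m ≡ 4 (mod 11). Write m = 11j + 4. Then (11j + 4)³ = 1331j³ + 1452j² + 528j + 64 = 11(121j³ + 132j² + 48j + 5) + 9, so m³ ≡ 9 (mod 11).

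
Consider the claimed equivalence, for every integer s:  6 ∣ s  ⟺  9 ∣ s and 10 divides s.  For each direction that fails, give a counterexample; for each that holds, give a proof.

(⇒) fails; (⇐) holds.

(⇒) This fails: take s = 6. Certainly 6 ∣ 6, but 9 ∤ 6.

(⇐) Suppose 9 ∣ s and 10 ∣ s. Any common multiple of 9 and 10 is a multiple of their lcm; here gcd(9, 10) = 1, so lcm(9, 10) = 9·10 = 90, so 90 ∣ s. Since 6 ∣ 90, it follows that 6 ∣ s.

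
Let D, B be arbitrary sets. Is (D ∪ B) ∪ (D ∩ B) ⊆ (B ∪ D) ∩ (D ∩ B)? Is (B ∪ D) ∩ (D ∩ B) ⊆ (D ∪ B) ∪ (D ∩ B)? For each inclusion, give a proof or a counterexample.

(⊆) fails; (⊇) holds.

(⟹) This inclusion fails. Take D = {1}, B = ∅; then 1 ∈ (D ∪ B) ∪ (D ∩ B) but 1 ∉ (B ∪ D) ∩ (D ∩ B).

(⟸) Let x ∈ (B ∪ D) ∩ (D ∩ B). Then x ∈ D ∩ B, from which x ∈ (D ∪ B) ∪ (D ∩ B).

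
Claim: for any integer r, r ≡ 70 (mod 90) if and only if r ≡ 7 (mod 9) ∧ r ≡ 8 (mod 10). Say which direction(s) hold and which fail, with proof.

Forward direction. This fails: r = 70 gives 70 ≡ 70 (mod 90) but 70 ≡ 0 (mod 10), so the conjunction on the right does not hold.

Converse. This fails: r = 88 satisfies both congruences on the right (88 ≡ 7 mod 9 and 88 ≡ 8 mod 10) yet 88 ≡ 88 (mod 90), not 70.

(⇒) fails and (⇐) fails.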